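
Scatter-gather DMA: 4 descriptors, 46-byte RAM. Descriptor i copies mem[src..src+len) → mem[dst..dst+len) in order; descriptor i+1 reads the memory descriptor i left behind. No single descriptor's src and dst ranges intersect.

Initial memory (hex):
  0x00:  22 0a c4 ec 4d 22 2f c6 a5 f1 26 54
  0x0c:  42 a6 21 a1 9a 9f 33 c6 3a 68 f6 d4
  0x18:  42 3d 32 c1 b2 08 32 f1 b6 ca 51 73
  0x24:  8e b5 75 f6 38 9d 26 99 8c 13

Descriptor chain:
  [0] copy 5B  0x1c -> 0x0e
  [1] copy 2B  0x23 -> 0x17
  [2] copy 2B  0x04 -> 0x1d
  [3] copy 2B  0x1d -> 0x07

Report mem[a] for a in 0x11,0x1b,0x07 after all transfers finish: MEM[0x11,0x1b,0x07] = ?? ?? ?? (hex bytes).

D0: mem[0x0e..0x12] <- [b2 08 32 f1 b6]
D1: mem[0x17..0x18] <- [73 8e]
D2: mem[0x1d..0x1e] <- [4d 22]
D3: mem[0x07..0x08] <- [4d 22]
query mem[0x11]=0xf1, mem[0x1b]=0xc1, mem[0x07]=0x4d

MEM[0x11,0x1b,0x07] = f1 c1 4d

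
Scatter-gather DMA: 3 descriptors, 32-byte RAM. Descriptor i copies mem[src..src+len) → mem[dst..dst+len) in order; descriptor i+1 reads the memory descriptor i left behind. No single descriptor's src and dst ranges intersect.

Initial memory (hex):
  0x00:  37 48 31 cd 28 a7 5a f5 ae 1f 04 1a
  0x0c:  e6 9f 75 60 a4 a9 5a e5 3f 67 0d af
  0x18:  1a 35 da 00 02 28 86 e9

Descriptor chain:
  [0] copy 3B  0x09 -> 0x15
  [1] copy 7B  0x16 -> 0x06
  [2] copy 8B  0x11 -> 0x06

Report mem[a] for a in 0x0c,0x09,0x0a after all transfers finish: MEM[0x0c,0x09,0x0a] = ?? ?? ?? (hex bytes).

MEM[0x0c,0x09,0x0a] = 1a 3f 1f

#0 dst[0x15+3] := {0x1f,0x04,0x1a}
#1 dst[0x06+7] := {0x04,0x1a,0x1a,0x35,0xda,0x00,0x02}
#2 dst[0x06+8] := {0xa9,0x5a,0xe5,0x3f,0x1f,0x04,0x1a,0x1a}
query mem[0x0c]=0x1a, mem[0x09]=0x3f, mem[0x0a]=0x1f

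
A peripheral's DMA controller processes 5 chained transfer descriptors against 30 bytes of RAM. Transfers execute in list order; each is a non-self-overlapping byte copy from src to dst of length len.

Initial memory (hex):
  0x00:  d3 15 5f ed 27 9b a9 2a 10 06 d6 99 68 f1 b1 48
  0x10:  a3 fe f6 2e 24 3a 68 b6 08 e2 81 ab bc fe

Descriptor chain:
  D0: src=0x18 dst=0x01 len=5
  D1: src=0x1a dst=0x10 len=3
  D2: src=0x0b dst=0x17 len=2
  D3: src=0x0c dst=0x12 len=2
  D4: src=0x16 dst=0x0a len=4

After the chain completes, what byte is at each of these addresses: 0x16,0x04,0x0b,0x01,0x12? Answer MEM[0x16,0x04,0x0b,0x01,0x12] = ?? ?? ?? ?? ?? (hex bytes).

[0] 0x18->0x01 len=5 : 08 e2 81 ab bc
[1] 0x1a->0x10 len=3 : 81 ab bc
[2] 0x0b->0x17 len=2 : 99 68
[3] 0x0c->0x12 len=2 : 68 f1
[4] 0x16->0x0a len=4 : 68 99 68 e2
query mem[0x16]=0x68, mem[0x04]=0xab, mem[0x0b]=0x99, mem[0x01]=0x08, mem[0x12]=0x68

MEM[0x16,0x04,0x0b,0x01,0x12] = 68 ab 99 08 68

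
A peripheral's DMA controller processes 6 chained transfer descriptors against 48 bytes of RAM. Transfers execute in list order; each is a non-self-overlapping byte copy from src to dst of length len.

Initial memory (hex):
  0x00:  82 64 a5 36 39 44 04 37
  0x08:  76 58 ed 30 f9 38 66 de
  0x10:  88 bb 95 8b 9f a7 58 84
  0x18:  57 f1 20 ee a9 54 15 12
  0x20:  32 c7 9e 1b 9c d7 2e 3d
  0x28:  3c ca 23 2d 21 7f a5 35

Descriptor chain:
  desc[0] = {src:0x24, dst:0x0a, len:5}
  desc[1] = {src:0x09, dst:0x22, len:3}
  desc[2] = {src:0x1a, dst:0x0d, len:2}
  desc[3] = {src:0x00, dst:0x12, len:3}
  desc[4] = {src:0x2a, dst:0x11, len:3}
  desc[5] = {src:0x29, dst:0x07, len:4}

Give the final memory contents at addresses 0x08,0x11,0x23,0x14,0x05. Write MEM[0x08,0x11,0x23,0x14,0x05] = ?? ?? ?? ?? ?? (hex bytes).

  after D0: wrote 5B at 0x0a = 9cd72e3d3c
  after D1: wrote 3B at 0x22 = 589cd7
  after D2: wrote 2B at 0x0d = 20ee
  after D3: wrote 3B at 0x12 = 8264a5
  after D4: wrote 3B at 0x11 = 232d21
  after D5: wrote 4B at 0x07 = ca232d21
query mem[0x08]=0x23, mem[0x11]=0x23, mem[0x23]=0x9c, mem[0x14]=0xa5, mem[0x05]=0x44

MEM[0x08,0x11,0x23,0x14,0x05] = 23 23 9c a5 44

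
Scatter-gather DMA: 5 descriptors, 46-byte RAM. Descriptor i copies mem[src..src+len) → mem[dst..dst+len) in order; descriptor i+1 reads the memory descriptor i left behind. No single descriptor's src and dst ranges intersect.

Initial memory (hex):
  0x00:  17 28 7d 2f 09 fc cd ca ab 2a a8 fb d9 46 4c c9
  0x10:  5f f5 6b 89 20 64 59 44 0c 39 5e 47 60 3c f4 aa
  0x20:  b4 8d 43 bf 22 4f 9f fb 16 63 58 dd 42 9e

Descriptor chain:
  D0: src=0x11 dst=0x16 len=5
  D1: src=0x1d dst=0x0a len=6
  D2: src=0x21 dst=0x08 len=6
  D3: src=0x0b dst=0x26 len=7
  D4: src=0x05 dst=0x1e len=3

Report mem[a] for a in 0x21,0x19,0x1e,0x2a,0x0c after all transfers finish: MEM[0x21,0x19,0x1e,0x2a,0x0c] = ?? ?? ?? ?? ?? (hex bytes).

MEM[0x21,0x19,0x1e,0x2a,0x0c] = 8d 20 fc 43 4f

[0] 0x11->0x16 len=5 : f5 6b 89 20 64
[1] 0x1d->0x0a len=6 : 3c f4 aa b4 8d 43
[2] 0x21->0x08 len=6 : 8d 43 bf 22 4f 9f
[3] 0x0b->0x26 len=7 : 22 4f 9f 8d 43 5f f5
[4] 0x05->0x1e len=3 : fc cd ca
query mem[0x21]=0x8d, mem[0x19]=0x20, mem[0x1e]=0xfc, mem[0x2a]=0x43, mem[0x0c]=0x4f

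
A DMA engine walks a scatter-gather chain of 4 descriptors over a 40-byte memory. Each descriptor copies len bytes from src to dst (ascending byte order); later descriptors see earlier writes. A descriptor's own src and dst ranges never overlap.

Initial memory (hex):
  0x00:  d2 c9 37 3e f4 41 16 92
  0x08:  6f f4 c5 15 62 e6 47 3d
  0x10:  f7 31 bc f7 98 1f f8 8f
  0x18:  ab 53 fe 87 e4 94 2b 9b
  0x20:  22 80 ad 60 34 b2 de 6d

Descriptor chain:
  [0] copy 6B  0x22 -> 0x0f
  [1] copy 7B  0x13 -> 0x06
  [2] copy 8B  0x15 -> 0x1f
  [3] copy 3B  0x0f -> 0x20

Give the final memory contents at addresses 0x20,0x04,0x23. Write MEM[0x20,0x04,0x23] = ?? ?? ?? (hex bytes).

MEM[0x20,0x04,0x23] = ad f4 53

[0] 0x22->0x0f len=6 : ad 60 34 b2 de 6d
[1] 0x13->0x06 len=7 : de 6d 1f f8 8f ab 53
[2] 0x15->0x1f len=8 : 1f f8 8f ab 53 fe 87 e4
[3] 0x0f->0x20 len=3 : ad 60 34
query mem[0x20]=0xad, mem[0x04]=0xf4, mem[0x23]=0x53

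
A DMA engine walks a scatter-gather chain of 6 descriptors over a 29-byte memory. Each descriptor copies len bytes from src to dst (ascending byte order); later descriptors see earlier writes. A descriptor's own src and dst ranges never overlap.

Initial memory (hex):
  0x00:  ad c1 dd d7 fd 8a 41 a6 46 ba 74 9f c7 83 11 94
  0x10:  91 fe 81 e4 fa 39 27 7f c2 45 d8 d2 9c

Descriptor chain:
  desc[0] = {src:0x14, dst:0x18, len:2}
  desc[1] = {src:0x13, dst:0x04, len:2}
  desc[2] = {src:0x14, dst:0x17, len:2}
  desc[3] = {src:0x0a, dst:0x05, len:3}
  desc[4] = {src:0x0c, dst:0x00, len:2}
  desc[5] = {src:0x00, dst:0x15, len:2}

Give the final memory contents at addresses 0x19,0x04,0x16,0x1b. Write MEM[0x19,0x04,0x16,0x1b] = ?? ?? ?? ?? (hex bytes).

D0: mem[0x18..0x19] <- [fa 39]
D1: mem[0x04..0x05] <- [e4 fa]
D2: mem[0x17..0x18] <- [fa 39]
D3: mem[0x05..0x07] <- [74 9f c7]
D4: mem[0x00..0x01] <- [c7 83]
D5: mem[0x15..0x16] <- [c7 83]
query mem[0x19]=0x39, mem[0x04]=0xe4, mem[0x16]=0x83, mem[0x1b]=0xd2

MEM[0x19,0x04,0x16,0x1b] = 39 e4 83 d2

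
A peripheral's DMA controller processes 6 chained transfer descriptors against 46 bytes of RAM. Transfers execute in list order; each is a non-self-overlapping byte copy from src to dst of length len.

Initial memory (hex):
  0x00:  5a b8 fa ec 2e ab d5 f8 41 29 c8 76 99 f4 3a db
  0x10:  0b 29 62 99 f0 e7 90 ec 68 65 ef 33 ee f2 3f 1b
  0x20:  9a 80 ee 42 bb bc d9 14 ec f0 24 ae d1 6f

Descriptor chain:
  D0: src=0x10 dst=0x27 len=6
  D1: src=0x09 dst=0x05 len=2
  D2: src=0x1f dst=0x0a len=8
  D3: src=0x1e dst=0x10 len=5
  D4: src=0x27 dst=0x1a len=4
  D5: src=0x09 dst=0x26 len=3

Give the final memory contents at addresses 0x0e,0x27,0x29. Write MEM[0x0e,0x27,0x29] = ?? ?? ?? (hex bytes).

MEM[0x0e,0x27,0x29] = 42 1b 62

  after D0: wrote 6B at 0x27 = 0b296299f0e7
  after D1: wrote 2B at 0x05 = 29c8
  after D2: wrote 8B at 0x0a = 1b9a80ee42bbbcd9
  after D3: wrote 5B at 0x10 = 3f1b9a80ee
  after D4: wrote 4B at 0x1a = 0b296299
  after D5: wrote 3B at 0x26 = 291b9a
query mem[0x0e]=0x42, mem[0x27]=0x1b, mem[0x29]=0x62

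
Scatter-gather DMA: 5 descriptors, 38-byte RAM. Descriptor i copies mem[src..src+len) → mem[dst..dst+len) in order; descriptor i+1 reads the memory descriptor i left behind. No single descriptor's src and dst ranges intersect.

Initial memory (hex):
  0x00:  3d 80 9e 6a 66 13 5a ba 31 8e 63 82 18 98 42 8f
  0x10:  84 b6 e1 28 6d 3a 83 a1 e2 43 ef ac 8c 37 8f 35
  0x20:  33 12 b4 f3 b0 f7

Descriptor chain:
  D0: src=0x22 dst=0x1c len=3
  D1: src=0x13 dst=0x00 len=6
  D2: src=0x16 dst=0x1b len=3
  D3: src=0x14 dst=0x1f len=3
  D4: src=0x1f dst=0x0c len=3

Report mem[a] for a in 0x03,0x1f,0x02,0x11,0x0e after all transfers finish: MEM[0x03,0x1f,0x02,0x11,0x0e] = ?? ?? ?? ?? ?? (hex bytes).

MEM[0x03,0x1f,0x02,0x11,0x0e] = 83 6d 3a b6 83

[0] 0x22->0x1c len=3 : b4 f3 b0
[1] 0x13->0x00 len=6 : 28 6d 3a 83 a1 e2
[2] 0x16->0x1b len=3 : 83 a1 e2
[3] 0x14->0x1f len=3 : 6d 3a 83
[4] 0x1f->0x0c len=3 : 6d 3a 83
query mem[0x03]=0x83, mem[0x1f]=0x6d, mem[0x02]=0x3a, mem[0x11]=0xb6, mem[0x0e]=0x83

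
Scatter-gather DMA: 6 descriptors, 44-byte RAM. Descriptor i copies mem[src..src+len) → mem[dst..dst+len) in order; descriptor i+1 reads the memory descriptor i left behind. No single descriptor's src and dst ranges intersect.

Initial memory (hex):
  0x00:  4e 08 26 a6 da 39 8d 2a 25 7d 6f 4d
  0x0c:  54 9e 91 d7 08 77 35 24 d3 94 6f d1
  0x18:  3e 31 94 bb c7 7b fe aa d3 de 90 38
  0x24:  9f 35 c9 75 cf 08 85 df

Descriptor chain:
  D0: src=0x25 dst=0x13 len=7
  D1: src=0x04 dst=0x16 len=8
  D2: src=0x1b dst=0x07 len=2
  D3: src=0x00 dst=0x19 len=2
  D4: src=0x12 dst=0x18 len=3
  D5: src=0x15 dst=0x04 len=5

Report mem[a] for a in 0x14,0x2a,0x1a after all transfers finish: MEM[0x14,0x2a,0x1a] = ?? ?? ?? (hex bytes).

MEM[0x14,0x2a,0x1a] = c9 85 c9

  after D0: wrote 7B at 0x13 = 35c975cf0885df
  after D1: wrote 8B at 0x16 = da398d2a257d6f4d
  after D2: wrote 2B at 0x07 = 7d6f
  after D3: wrote 2B at 0x19 = 4e08
  after D4: wrote 3B at 0x18 = 3535c9
  after D5: wrote 5B at 0x04 = 75da393535
query mem[0x14]=0xc9, mem[0x2a]=0x85, mem[0x1a]=0xc9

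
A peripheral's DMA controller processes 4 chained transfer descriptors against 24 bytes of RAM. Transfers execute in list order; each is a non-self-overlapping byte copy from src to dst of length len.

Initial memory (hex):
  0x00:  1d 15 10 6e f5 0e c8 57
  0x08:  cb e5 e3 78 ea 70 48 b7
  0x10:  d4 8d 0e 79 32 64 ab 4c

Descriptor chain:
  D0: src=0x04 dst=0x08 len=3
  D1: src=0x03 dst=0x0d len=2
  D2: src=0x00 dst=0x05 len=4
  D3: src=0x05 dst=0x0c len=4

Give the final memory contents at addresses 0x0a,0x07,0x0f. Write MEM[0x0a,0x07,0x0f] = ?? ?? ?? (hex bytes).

MEM[0x0a,0x07,0x0f] = c8 10 6e

[0] 0x04->0x08 len=3 : f5 0e c8
[1] 0x03->0x0d len=2 : 6e f5
[2] 0x00->0x05 len=4 : 1d 15 10 6e
[3] 0x05->0x0c len=4 : 1d 15 10 6e
query mem[0x0a]=0xc8, mem[0x07]=0x10, mem[0x0f]=0x6e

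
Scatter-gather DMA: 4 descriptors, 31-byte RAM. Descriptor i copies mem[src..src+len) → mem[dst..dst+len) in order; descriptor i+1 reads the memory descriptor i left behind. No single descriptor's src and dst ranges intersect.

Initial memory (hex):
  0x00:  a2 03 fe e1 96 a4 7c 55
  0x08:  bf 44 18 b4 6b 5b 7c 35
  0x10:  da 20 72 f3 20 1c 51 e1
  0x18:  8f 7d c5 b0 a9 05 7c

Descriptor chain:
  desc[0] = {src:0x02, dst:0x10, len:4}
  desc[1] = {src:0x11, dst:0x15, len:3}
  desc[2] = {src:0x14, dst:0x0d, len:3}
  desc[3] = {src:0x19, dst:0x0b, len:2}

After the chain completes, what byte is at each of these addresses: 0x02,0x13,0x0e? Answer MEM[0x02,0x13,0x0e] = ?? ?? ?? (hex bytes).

MEM[0x02,0x13,0x0e] = fe a4 e1

D0: mem[0x10..0x13] <- [fe e1 96 a4]
D1: mem[0x15..0x17] <- [e1 96 a4]
D2: mem[0x0d..0x0f] <- [20 e1 96]
D3: mem[0x0b..0x0c] <- [7d c5]
query mem[0x02]=0xfe, mem[0x13]=0xa4, mem[0x0e]=0xe1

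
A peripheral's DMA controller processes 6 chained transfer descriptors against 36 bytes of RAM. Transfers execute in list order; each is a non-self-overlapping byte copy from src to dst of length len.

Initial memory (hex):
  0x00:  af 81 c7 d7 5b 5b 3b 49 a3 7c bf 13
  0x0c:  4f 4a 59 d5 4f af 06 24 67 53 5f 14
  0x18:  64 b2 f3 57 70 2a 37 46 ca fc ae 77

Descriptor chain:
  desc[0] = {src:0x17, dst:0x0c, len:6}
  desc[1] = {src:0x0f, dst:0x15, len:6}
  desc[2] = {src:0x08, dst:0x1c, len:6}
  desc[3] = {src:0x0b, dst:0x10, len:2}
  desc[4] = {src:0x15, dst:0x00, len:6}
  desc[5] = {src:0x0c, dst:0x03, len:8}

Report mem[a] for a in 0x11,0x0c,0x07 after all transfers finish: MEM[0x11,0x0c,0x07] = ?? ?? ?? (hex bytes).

  after D0: wrote 6B at 0x0c = 1464b2f35770
  after D1: wrote 6B at 0x15 = f35770062467
  after D2: wrote 6B at 0x1c = a37cbf131464
  after D3: wrote 2B at 0x10 = 1314
  after D4: wrote 6B at 0x00 = f35770062467
  after D5: wrote 8B at 0x03 = 1464b2f313140624
query mem[0x11]=0x14, mem[0x0c]=0x14, mem[0x07]=0x13

MEM[0x11,0x0c,0x07] = 14 14 13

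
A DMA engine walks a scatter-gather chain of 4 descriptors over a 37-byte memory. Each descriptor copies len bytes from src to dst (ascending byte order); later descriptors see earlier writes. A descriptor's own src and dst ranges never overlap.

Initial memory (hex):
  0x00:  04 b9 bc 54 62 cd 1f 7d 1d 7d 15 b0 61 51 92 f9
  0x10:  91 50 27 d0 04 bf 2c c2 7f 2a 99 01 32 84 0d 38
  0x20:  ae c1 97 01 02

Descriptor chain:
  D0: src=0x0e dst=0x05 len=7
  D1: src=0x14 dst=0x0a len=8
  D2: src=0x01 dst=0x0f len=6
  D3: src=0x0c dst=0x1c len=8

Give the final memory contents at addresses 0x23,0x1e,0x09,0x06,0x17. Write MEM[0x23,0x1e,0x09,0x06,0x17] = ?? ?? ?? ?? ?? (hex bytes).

MEM[0x23,0x1e,0x09,0x06,0x17] = 92 7f 27 f9 c2

#0 dst[0x05+7] := {0x92,0xf9,0x91,0x50,0x27,0xd0,0x04}
#1 dst[0x0a+8] := {0x04,0xbf,0x2c,0xc2,0x7f,0x2a,0x99,0x01}
#2 dst[0x0f+6] := {0xb9,0xbc,0x54,0x62,0x92,0xf9}
#3 dst[0x1c+8] := {0x2c,0xc2,0x7f,0xb9,0xbc,0x54,0x62,0x92}
query mem[0x23]=0x92, mem[0x1e]=0x7f, mem[0x09]=0x27, mem[0x06]=0xf9, mem[0x17]=0xc2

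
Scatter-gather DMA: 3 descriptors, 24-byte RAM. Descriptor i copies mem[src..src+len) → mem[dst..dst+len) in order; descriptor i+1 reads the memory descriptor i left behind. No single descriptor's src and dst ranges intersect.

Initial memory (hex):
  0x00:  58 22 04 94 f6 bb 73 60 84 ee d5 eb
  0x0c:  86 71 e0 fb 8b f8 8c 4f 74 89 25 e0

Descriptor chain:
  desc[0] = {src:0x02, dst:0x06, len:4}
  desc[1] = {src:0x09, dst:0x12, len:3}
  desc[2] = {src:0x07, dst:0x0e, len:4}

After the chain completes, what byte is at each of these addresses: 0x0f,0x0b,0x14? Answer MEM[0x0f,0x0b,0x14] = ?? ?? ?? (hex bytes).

MEM[0x0f,0x0b,0x14] = f6 eb eb

[0] 0x02->0x06 len=4 : 04 94 f6 bb
[1] 0x09->0x12 len=3 : bb d5 eb
[2] 0x07->0x0e len=4 : 94 f6 bb d5
query mem[0x0f]=0xf6, mem[0x0b]=0xeb, mem[0x14]=0xeb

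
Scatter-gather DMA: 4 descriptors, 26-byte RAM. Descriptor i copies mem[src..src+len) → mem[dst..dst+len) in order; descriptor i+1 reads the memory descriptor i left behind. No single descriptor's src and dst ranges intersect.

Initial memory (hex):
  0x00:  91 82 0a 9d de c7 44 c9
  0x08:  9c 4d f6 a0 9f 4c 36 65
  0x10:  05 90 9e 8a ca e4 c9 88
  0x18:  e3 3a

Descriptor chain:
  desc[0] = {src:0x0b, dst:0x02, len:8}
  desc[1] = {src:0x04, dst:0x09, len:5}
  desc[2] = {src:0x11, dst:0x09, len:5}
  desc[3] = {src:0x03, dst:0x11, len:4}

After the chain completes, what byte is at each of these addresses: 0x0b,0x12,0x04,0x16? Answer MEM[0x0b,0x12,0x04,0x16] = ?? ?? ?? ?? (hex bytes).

#0 dst[0x02+8] := {0xa0,0x9f,0x4c,0x36,0x65,0x05,0x90,0x9e}
#1 dst[0x09+5] := {0x4c,0x36,0x65,0x05,0x90}
#2 dst[0x09+5] := {0x90,0x9e,0x8a,0xca,0xe4}
#3 dst[0x11+4] := {0x9f,0x4c,0x36,0x65}
query mem[0x0b]=0x8a, mem[0x12]=0x4c, mem[0x04]=0x4c, mem[0x16]=0xc9

MEM[0x0b,0x12,0x04,0x16] = 8a 4c 4c c9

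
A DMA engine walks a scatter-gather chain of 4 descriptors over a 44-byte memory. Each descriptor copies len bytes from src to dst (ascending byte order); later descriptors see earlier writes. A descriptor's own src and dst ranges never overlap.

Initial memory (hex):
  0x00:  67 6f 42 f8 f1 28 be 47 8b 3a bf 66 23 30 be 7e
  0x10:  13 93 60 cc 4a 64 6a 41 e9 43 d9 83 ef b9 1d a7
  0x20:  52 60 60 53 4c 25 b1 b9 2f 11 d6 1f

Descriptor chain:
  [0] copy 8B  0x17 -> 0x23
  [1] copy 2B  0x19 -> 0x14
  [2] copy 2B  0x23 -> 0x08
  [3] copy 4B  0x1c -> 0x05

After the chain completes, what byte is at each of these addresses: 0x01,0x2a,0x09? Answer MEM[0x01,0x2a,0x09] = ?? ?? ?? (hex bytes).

[0] 0x17->0x23 len=8 : 41 e9 43 d9 83 ef b9 1d
[1] 0x19->0x14 len=2 : 43 d9
[2] 0x23->0x08 len=2 : 41 e9
[3] 0x1c->0x05 len=4 : ef b9 1d a7
query mem[0x01]=0x6f, mem[0x2a]=0x1d, mem[0x09]=0xe9

MEM[0x01,0x2a,0x09] = 6f 1d e9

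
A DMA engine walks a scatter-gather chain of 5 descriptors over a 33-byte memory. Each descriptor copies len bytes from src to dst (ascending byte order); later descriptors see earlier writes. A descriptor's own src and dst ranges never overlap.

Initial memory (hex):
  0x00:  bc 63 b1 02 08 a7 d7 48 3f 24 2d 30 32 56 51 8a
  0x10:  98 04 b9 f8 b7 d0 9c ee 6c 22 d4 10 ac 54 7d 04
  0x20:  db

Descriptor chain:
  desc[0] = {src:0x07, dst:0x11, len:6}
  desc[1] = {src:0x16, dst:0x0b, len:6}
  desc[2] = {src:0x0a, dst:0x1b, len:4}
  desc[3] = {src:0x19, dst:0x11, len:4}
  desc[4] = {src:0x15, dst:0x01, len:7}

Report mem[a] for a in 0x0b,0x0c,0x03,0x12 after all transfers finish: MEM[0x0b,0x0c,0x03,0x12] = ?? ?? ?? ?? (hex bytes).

[0] 0x07->0x11 len=6 : 48 3f 24 2d 30 32
[1] 0x16->0x0b len=6 : 32 ee 6c 22 d4 10
[2] 0x0a->0x1b len=4 : 2d 32 ee 6c
[3] 0x19->0x11 len=4 : 22 d4 2d 32
[4] 0x15->0x01 len=7 : 30 32 ee 6c 22 d4 2d
query mem[0x0b]=0x32, mem[0x0c]=0xee, mem[0x03]=0xee, mem[0x12]=0xd4

MEM[0x0b,0x0c,0x03,0x12] = 32 ee ee d4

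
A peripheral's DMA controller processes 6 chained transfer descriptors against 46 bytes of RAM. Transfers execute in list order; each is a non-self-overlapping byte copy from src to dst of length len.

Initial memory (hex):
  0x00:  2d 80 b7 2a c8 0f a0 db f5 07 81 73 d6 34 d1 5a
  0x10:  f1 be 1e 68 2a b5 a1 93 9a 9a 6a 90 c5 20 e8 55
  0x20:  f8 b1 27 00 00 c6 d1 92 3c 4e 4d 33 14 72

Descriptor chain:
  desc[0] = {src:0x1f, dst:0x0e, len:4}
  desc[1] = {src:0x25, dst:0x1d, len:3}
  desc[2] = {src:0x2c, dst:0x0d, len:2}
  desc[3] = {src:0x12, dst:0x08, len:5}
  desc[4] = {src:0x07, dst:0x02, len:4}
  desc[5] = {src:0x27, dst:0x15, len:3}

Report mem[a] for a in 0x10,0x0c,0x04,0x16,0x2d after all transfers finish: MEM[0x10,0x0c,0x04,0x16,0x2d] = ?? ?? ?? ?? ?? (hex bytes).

MEM[0x10,0x0c,0x04,0x16,0x2d] = b1 a1 68 3c 72

#0 dst[0x0e+4] := {0x55,0xf8,0xb1,0x27}
#1 dst[0x1d+3] := {0xc6,0xd1,0x92}
#2 dst[0x0d+2] := {0x14,0x72}
#3 dst[0x08+5] := {0x1e,0x68,0x2a,0xb5,0xa1}
#4 dst[0x02+4] := {0xdb,0x1e,0x68,0x2a}
#5 dst[0x15+3] := {0x92,0x3c,0x4e}
query mem[0x10]=0xb1, mem[0x0c]=0xa1, mem[0x04]=0x68, mem[0x16]=0x3c, mem[0x2d]=0x72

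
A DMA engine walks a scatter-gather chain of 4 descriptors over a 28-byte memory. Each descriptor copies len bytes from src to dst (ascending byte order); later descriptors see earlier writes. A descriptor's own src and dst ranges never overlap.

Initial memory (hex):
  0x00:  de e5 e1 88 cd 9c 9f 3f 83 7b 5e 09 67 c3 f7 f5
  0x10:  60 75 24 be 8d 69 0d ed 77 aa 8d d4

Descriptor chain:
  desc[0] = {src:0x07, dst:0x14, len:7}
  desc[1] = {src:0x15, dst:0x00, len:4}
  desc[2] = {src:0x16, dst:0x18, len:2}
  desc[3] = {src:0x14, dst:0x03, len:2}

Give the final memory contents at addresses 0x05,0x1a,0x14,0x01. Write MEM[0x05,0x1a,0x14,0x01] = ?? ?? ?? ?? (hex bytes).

MEM[0x05,0x1a,0x14,0x01] = 9c c3 3f 7b

#0 dst[0x14+7] := {0x3f,0x83,0x7b,0x5e,0x09,0x67,0xc3}
#1 dst[0x00+4] := {0x83,0x7b,0x5e,0x09}
#2 dst[0x18+2] := {0x7b,0x5e}
#3 dst[0x03+2] := {0x3f,0x83}
query mem[0x05]=0x9c, mem[0x1a]=0xc3, mem[0x14]=0x3f, mem[0x01]=0x7b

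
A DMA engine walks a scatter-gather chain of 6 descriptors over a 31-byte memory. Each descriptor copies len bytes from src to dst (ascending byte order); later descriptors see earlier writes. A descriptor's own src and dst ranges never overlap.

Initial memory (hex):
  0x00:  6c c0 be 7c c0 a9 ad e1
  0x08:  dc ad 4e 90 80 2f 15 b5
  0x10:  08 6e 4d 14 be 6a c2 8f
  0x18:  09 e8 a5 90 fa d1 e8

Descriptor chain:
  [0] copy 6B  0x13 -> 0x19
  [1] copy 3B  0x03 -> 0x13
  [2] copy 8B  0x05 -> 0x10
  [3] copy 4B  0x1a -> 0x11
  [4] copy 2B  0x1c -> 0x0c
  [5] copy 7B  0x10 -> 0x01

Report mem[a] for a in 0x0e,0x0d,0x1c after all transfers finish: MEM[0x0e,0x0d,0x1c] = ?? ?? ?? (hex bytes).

  after D0: wrote 6B at 0x19 = 14be6ac28f09
  after D1: wrote 3B at 0x13 = 7cc0a9
  after D2: wrote 8B at 0x10 = a9ade1dcad4e9080
  after D3: wrote 4B at 0x11 = be6ac28f
  after D4: wrote 2B at 0x0c = c28f
  after D5: wrote 7B at 0x01 = a9be6ac28f4e90
query mem[0x0e]=0x15, mem[0x0d]=0x8f, mem[0x1c]=0xc2

MEM[0x0e,0x0d,0x1c] = 15 8f c2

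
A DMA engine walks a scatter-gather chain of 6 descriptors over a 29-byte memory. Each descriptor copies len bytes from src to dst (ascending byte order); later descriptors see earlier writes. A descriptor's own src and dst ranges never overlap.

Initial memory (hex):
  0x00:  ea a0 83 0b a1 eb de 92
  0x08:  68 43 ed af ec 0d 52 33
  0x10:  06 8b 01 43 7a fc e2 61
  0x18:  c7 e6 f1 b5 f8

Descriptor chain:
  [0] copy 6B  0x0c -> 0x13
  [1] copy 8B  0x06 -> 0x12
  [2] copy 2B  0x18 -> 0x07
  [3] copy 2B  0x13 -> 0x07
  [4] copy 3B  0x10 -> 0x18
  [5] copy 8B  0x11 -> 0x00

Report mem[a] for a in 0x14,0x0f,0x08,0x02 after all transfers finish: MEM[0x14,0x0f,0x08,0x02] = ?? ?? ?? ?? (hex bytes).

MEM[0x14,0x0f,0x08,0x02] = 68 33 68 92

D0: mem[0x13..0x18] <- [ec 0d 52 33 06 8b]
D1: mem[0x12..0x19] <- [de 92 68 43 ed af ec 0d]
D2: mem[0x07..0x08] <- [ec 0d]
D3: mem[0x07..0x08] <- [92 68]
D4: mem[0x18..0x1a] <- [06 8b de]
D5: mem[0x00..0x07] <- [8b de 92 68 43 ed af 06]
query mem[0x14]=0x68, mem[0x0f]=0x33, mem[0x08]=0x68, mem[0x02]=0x92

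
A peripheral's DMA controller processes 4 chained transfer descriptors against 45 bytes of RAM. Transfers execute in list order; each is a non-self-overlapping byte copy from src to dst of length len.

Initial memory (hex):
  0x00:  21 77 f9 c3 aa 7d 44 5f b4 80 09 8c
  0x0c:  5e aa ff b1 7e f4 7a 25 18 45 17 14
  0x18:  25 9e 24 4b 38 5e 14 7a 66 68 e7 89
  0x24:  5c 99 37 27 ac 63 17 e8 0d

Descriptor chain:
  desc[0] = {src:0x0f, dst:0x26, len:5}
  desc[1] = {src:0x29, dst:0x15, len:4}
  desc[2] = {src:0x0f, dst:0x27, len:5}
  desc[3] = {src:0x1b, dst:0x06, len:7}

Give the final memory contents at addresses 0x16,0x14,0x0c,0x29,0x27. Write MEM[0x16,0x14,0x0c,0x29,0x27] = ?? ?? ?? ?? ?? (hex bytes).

  after D0: wrote 5B at 0x26 = b17ef47a25
  after D1: wrote 4B at 0x15 = 7a25e80d
  after D2: wrote 5B at 0x27 = b17ef47a25
  after D3: wrote 7B at 0x06 = 4b385e147a6668
query mem[0x16]=0x25, mem[0x14]=0x18, mem[0x0c]=0x68, mem[0x29]=0xf4, mem[0x27]=0xb1

MEM[0x16,0x14,0x0c,0x29,0x27] = 25 18 68 f4 b1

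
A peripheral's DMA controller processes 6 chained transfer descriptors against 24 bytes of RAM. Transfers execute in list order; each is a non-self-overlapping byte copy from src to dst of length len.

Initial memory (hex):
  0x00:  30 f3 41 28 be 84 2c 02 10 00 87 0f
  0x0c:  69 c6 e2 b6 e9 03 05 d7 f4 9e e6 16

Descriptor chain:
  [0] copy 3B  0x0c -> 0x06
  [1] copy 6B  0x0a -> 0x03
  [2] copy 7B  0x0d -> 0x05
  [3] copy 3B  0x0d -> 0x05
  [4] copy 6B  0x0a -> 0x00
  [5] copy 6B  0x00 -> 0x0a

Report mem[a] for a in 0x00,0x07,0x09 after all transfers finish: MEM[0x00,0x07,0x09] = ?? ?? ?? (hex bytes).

#0 dst[0x06+3] := {0x69,0xc6,0xe2}
#1 dst[0x03+6] := {0x87,0x0f,0x69,0xc6,0xe2,0xb6}
#2 dst[0x05+7] := {0xc6,0xe2,0xb6,0xe9,0x03,0x05,0xd7}
#3 dst[0x05+3] := {0xc6,0xe2,0xb6}
#4 dst[0x00+6] := {0x05,0xd7,0x69,0xc6,0xe2,0xb6}
#5 dst[0x0a+6] := {0x05,0xd7,0x69,0xc6,0xe2,0xb6}
query mem[0x00]=0x05, mem[0x07]=0xb6, mem[0x09]=0x03

MEM[0x00,0x07,0x09] = 05 b6 03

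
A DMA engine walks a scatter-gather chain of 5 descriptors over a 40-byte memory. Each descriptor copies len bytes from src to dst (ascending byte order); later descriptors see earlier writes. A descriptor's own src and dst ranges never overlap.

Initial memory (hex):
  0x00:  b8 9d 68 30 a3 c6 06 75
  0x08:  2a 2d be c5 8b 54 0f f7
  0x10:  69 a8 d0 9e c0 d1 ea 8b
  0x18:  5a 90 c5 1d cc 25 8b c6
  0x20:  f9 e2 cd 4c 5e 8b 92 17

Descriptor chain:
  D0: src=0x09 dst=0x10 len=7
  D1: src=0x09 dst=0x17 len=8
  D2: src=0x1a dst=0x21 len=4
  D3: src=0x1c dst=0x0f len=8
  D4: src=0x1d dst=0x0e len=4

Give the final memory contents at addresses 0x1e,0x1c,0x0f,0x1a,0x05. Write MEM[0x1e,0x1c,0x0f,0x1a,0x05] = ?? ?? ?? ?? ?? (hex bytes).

D0: mem[0x10..0x16] <- [2d be c5 8b 54 0f f7]
D1: mem[0x17..0x1e] <- [2d be c5 8b 54 0f f7 2d]
D2: mem[0x21..0x24] <- [8b 54 0f f7]
D3: mem[0x0f..0x16] <- [0f f7 2d c6 f9 8b 54 0f]
D4: mem[0x0e..0x11] <- [f7 2d c6 f9]
query mem[0x1e]=0x2d, mem[0x1c]=0x0f, mem[0x0f]=0x2d, mem[0x1a]=0x8b, mem[0x05]=0xc6

MEM[0x1e,0x1c,0x0f,0x1a,0x05] = 2d 0f 2d 8b c6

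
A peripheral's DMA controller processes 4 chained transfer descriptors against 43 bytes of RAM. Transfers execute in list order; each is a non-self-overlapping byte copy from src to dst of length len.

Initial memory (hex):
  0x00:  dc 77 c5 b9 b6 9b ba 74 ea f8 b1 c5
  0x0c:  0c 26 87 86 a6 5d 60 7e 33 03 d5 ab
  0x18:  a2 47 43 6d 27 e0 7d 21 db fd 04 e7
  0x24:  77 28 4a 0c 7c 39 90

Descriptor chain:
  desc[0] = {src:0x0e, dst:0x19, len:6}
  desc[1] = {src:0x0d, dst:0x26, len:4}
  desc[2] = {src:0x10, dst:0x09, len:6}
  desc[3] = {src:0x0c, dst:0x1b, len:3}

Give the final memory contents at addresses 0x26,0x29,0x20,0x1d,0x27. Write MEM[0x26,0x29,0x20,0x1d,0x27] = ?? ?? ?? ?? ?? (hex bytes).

MEM[0x26,0x29,0x20,0x1d,0x27] = 26 a6 db 03 87

  after D0: wrote 6B at 0x19 = 8786a65d607e
  after D1: wrote 4B at 0x26 = 268786a6
  after D2: wrote 6B at 0x09 = a65d607e3303
  after D3: wrote 3B at 0x1b = 7e3303
query mem[0x26]=0x26, mem[0x29]=0xa6, mem[0x20]=0xdb, mem[0x1d]=0x03, mem[0x27]=0x87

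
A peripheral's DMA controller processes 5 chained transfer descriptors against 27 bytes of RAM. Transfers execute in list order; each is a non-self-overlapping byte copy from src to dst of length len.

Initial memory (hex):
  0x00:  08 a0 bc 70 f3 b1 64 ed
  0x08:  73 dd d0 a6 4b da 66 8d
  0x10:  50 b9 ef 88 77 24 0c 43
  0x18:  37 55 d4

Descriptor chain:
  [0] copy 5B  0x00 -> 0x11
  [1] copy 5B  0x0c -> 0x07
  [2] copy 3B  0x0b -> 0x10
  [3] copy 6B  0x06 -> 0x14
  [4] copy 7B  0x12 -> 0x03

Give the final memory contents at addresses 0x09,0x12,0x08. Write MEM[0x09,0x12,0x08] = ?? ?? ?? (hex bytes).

  after D0: wrote 5B at 0x11 = 08a0bc70f3
  after D1: wrote 5B at 0x07 = 4bda668d50
  after D2: wrote 3B at 0x10 = 504bda
  after D3: wrote 6B at 0x14 = 644bda668d50
  after D4: wrote 7B at 0x03 = dabc644bda668d
query mem[0x09]=0x8d, mem[0x12]=0xda, mem[0x08]=0x66

MEM[0x09,0x12,0x08] = 8d da 66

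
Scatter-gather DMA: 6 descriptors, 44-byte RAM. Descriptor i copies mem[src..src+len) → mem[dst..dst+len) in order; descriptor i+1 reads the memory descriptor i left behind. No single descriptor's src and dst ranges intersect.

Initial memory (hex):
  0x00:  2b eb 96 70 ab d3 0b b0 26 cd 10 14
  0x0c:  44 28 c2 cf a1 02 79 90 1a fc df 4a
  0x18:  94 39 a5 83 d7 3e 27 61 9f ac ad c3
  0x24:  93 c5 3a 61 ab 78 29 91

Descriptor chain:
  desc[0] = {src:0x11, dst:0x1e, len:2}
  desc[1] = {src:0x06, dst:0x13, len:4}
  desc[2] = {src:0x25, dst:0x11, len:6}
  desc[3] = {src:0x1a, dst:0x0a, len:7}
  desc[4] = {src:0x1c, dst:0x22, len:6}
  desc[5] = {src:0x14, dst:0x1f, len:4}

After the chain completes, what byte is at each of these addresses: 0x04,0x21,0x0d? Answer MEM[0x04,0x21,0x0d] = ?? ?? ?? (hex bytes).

MEM[0x04,0x21,0x0d] = ab 29 3e

D0: mem[0x1e..0x1f] <- [02 79]
D1: mem[0x13..0x16] <- [0b b0 26 cd]
D2: mem[0x11..0x16] <- [c5 3a 61 ab 78 29]
D3: mem[0x0a..0x10] <- [a5 83 d7 3e 02 79 9f]
D4: mem[0x22..0x27] <- [d7 3e 02 79 9f ac]
D5: mem[0x1f..0x22] <- [ab 78 29 4a]
query mem[0x04]=0xab, mem[0x21]=0x29, mem[0x0d]=0x3e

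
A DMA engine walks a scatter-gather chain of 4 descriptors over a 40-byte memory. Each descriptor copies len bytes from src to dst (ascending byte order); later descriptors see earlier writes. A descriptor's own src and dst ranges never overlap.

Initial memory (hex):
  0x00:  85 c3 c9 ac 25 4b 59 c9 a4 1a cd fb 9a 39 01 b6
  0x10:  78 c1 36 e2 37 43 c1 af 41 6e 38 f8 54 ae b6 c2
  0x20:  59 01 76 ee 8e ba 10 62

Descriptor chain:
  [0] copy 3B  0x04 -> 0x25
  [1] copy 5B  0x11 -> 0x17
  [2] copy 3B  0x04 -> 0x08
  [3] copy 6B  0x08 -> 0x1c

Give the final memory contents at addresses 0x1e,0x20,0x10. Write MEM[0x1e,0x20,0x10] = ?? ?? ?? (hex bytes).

MEM[0x1e,0x20,0x10] = 59 9a 78

[0] 0x04->0x25 len=3 : 25 4b 59
[1] 0x11->0x17 len=5 : c1 36 e2 37 43
[2] 0x04->0x08 len=3 : 25 4b 59
[3] 0x08->0x1c len=6 : 25 4b 59 fb 9a 39
query mem[0x1e]=0x59, mem[0x20]=0x9a, mem[0x10]=0x78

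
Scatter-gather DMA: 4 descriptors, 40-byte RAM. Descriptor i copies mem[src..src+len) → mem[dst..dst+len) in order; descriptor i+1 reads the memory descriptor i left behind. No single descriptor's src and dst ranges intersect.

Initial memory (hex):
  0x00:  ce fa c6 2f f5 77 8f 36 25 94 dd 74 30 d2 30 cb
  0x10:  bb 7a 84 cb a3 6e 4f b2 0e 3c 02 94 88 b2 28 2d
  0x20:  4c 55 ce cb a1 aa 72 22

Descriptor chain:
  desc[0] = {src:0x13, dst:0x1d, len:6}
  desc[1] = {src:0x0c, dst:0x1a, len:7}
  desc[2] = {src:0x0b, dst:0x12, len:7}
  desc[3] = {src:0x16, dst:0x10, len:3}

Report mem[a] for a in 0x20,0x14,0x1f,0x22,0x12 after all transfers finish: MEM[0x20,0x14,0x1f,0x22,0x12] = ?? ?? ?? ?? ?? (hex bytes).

MEM[0x20,0x14,0x1f,0x22,0x12] = 84 d2 7a 0e 7a

D0: mem[0x1d..0x22] <- [cb a3 6e 4f b2 0e]
D1: mem[0x1a..0x20] <- [30 d2 30 cb bb 7a 84]
D2: mem[0x12..0x18] <- [74 30 d2 30 cb bb 7a]
D3: mem[0x10..0x12] <- [cb bb 7a]
query mem[0x20]=0x84, mem[0x14]=0xd2, mem[0x1f]=0x7a, mem[0x22]=0x0e, mem[0x12]=0x7a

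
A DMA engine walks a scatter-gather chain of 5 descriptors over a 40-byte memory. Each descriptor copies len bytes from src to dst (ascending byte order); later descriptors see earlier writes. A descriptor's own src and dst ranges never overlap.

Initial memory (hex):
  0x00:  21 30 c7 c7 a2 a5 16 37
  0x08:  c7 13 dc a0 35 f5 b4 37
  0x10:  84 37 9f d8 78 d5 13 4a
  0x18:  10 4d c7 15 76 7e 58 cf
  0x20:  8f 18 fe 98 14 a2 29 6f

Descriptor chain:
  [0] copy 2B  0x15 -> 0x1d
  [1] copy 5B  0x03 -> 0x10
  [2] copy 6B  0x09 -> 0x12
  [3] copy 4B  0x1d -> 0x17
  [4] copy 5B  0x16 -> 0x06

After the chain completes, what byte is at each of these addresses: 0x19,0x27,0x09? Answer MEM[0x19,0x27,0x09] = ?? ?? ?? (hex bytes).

D0: mem[0x1d..0x1e] <- [d5 13]
D1: mem[0x10..0x14] <- [c7 a2 a5 16 37]
D2: mem[0x12..0x17] <- [13 dc a0 35 f5 b4]
D3: mem[0x17..0x1a] <- [d5 13 cf 8f]
D4: mem[0x06..0x0a] <- [f5 d5 13 cf 8f]
query mem[0x19]=0xcf, mem[0x27]=0x6f, mem[0x09]=0xcf

MEM[0x19,0x27,0x09] = cf 6f cf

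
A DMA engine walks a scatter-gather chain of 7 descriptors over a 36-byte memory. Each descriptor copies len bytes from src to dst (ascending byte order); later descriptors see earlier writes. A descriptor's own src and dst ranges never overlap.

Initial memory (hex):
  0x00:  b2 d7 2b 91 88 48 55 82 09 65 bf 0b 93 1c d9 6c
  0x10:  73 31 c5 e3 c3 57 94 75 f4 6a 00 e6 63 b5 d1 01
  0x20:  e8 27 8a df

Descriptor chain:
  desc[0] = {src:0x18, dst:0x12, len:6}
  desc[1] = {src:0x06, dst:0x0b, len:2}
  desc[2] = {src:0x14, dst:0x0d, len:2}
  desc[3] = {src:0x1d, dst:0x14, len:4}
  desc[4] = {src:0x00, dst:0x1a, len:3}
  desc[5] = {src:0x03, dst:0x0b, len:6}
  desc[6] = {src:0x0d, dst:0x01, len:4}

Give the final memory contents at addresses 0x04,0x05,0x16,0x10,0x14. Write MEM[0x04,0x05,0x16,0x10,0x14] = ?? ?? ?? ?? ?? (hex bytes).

  after D0: wrote 6B at 0x12 = f46a00e663b5
  after D1: wrote 2B at 0x0b = 5582
  after D2: wrote 2B at 0x0d = 00e6
  after D3: wrote 4B at 0x14 = b5d101e8
  after D4: wrote 3B at 0x1a = b2d72b
  after D5: wrote 6B at 0x0b = 918848558209
  after D6: wrote 4B at 0x01 = 48558209
query mem[0x04]=0x09, mem[0x05]=0x48, mem[0x16]=0x01, mem[0x10]=0x09, mem[0x14]=0xb5

MEM[0x04,0x05,0x16,0x10,0x14] = 09 48 01 09 b5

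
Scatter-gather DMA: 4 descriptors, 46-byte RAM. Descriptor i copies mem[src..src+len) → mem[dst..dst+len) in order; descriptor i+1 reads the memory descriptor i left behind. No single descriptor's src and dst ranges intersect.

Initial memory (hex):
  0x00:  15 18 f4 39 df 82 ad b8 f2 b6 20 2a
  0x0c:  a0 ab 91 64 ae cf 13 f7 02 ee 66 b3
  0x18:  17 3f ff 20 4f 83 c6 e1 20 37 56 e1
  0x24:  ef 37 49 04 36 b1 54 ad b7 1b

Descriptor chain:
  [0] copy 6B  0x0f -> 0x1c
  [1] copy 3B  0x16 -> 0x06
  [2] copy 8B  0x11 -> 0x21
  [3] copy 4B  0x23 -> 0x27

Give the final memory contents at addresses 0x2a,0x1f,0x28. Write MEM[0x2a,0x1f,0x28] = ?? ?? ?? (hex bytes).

MEM[0x2a,0x1f,0x28] = 66 13 02

[0] 0x0f->0x1c len=6 : 64 ae cf 13 f7 02
[1] 0x16->0x06 len=3 : 66 b3 17
[2] 0x11->0x21 len=8 : cf 13 f7 02 ee 66 b3 17
[3] 0x23->0x27 len=4 : f7 02 ee 66
query mem[0x2a]=0x66, mem[0x1f]=0x13, mem[0x28]=0x02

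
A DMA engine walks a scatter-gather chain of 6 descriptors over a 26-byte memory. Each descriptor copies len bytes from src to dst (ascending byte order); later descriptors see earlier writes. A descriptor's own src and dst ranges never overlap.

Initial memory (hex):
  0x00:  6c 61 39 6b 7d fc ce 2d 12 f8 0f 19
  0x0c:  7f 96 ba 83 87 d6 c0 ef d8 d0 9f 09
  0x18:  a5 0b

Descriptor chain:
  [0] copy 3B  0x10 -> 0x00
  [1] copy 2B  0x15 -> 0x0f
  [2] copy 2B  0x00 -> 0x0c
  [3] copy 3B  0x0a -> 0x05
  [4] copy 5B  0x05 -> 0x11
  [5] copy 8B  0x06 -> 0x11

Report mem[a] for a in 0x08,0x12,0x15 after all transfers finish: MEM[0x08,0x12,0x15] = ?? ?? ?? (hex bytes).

D0: mem[0x00..0x02] <- [87 d6 c0]
D1: mem[0x0f..0x10] <- [d0 9f]
D2: mem[0x0c..0x0d] <- [87 d6]
D3: mem[0x05..0x07] <- [0f 19 87]
D4: mem[0x11..0x15] <- [0f 19 87 12 f8]
D5: mem[0x11..0x18] <- [19 87 12 f8 0f 19 87 d6]
query mem[0x08]=0x12, mem[0x12]=0x87, mem[0x15]=0x0f

MEM[0x08,0x12,0x15] = 12 87 0f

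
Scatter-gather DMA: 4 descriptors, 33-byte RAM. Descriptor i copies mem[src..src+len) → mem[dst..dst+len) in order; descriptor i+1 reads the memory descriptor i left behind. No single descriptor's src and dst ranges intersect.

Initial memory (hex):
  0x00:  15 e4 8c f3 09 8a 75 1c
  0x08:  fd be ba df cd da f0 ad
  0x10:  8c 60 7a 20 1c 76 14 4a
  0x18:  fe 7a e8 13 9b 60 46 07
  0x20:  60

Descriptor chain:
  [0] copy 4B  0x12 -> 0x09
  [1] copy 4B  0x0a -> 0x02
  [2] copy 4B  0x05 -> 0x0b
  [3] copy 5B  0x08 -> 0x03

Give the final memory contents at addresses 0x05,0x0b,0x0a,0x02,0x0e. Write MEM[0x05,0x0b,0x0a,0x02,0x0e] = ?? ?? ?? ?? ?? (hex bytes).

MEM[0x05,0x0b,0x0a,0x02,0x0e] = 20 da 20 20 fd

  after D0: wrote 4B at 0x09 = 7a201c76
  after D1: wrote 4B at 0x02 = 201c76da
  after D2: wrote 4B at 0x0b = da751cfd
  after D3: wrote 5B at 0x03 = fd7a20da75
query mem[0x05]=0x20, mem[0x0b]=0xda, mem[0x0a]=0x20, mem[0x02]=0x20, mem[0x0e]=0xfd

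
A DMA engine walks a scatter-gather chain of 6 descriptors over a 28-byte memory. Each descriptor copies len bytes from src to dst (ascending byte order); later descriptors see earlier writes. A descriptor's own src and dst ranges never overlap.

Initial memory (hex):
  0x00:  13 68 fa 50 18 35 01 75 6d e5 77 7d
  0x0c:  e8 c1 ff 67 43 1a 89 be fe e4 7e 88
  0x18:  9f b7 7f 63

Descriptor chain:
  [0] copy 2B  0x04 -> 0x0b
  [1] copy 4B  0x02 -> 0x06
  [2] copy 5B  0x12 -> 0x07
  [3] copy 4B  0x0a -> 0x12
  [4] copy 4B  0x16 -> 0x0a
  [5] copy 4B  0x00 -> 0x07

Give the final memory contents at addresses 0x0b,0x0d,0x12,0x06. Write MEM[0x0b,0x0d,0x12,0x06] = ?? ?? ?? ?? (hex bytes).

MEM[0x0b,0x0d,0x12,0x06] = 88 b7 e4 fa

#0 dst[0x0b+2] := {0x18,0x35}
#1 dst[0x06+4] := {0xfa,0x50,0x18,0x35}
#2 dst[0x07+5] := {0x89,0xbe,0xfe,0xe4,0x7e}
#3 dst[0x12+4] := {0xe4,0x7e,0x35,0xc1}
#4 dst[0x0a+4] := {0x7e,0x88,0x9f,0xb7}
#5 dst[0x07+4] := {0x13,0x68,0xfa,0x50}
query mem[0x0b]=0x88, mem[0x0d]=0xb7, mem[0x12]=0xe4, mem[0x06]=0xfa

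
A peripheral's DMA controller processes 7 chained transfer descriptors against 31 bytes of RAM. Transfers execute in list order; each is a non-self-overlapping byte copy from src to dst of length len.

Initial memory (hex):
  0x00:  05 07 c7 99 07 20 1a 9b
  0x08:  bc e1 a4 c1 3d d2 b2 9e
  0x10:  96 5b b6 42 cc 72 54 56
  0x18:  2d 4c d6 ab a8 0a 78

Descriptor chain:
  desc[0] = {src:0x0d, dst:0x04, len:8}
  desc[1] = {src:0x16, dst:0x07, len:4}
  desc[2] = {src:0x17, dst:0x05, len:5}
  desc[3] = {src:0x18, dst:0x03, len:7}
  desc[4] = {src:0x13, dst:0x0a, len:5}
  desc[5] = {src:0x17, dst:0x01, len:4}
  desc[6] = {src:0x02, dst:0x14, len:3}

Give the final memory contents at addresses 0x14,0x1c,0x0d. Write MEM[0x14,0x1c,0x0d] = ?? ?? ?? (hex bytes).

[0] 0x0d->0x04 len=8 : d2 b2 9e 96 5b b6 42 cc
[1] 0x16->0x07 len=4 : 54 56 2d 4c
[2] 0x17->0x05 len=5 : 56 2d 4c d6 ab
[3] 0x18->0x03 len=7 : 2d 4c d6 ab a8 0a 78
[4] 0x13->0x0a len=5 : 42 cc 72 54 56
[5] 0x17->0x01 len=4 : 56 2d 4c d6
[6] 0x02->0x14 len=3 : 2d 4c d6
query mem[0x14]=0x2d, mem[0x1c]=0xa8, mem[0x0d]=0x54

MEM[0x14,0x1c,0x0d] = 2d a8 54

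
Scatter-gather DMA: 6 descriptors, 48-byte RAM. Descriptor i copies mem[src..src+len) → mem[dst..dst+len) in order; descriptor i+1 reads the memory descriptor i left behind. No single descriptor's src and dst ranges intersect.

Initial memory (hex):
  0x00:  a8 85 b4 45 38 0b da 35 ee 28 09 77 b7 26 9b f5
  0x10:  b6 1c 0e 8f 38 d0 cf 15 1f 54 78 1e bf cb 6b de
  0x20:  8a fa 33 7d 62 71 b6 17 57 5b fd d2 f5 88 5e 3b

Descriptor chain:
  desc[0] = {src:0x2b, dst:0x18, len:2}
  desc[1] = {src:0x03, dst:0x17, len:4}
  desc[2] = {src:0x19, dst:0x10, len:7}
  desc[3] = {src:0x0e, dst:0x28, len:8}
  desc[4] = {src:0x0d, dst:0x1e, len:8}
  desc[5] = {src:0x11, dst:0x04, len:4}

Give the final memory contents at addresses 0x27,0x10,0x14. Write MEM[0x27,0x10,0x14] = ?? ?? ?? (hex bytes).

MEM[0x27,0x10,0x14] = 17 0b cb

[0] 0x2b->0x18 len=2 : d2 f5
[1] 0x03->0x17 len=4 : 45 38 0b da
[2] 0x19->0x10 len=7 : 0b da 1e bf cb 6b de
[3] 0x0e->0x28 len=8 : 9b f5 0b da 1e bf cb 6b
[4] 0x0d->0x1e len=8 : 26 9b f5 0b da 1e bf cb
[5] 0x11->0x04 len=4 : da 1e bf cb
query mem[0x27]=0x17, mem[0x10]=0x0b, mem[0x14]=0xcb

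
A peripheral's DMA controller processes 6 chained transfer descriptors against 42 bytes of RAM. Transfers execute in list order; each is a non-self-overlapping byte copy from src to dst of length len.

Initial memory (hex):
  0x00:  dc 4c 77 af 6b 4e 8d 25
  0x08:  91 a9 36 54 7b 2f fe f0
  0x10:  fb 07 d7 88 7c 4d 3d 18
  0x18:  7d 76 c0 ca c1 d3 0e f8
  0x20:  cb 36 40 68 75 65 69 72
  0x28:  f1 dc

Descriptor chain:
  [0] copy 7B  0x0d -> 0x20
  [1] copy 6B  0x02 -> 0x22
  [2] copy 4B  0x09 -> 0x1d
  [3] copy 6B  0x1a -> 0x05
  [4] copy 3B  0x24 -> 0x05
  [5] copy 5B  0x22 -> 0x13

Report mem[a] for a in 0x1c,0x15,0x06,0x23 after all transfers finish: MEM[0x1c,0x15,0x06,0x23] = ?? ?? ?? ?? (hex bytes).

  after D0: wrote 7B at 0x20 = 2ffef0fb07d788
  after D1: wrote 6B at 0x22 = 77af6b4e8d25
  after D2: wrote 4B at 0x1d = a936547b
  after D3: wrote 6B at 0x05 = c0cac1a93654
  after D4: wrote 3B at 0x05 = 6b4e8d
  after D5: wrote 5B at 0x13 = 77af6b4e8d
query mem[0x1c]=0xc1, mem[0x15]=0x6b, mem[0x06]=0x4e, mem[0x23]=0xaf

MEM[0x1c,0x15,0x06,0x23] = c1 6b 4e af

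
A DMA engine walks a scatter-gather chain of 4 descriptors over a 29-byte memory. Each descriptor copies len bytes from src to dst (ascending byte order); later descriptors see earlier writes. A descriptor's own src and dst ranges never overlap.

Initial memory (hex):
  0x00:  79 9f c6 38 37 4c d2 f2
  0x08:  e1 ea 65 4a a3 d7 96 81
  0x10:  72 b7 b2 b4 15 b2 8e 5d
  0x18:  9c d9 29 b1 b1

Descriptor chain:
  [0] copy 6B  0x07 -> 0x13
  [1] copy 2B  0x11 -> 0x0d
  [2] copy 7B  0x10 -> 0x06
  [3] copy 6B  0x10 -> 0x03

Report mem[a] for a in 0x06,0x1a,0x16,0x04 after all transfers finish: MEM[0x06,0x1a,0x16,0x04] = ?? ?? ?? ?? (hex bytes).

MEM[0x06,0x1a,0x16,0x04] = f2 29 65 b7

D0: mem[0x13..0x18] <- [f2 e1 ea 65 4a a3]
D1: mem[0x0d..0x0e] <- [b7 b2]
D2: mem[0x06..0x0c] <- [72 b7 b2 f2 e1 ea 65]
D3: mem[0x03..0x08] <- [72 b7 b2 f2 e1 ea]
query mem[0x06]=0xf2, mem[0x1a]=0x29, mem[0x16]=0x65, mem[0x04]=0xb7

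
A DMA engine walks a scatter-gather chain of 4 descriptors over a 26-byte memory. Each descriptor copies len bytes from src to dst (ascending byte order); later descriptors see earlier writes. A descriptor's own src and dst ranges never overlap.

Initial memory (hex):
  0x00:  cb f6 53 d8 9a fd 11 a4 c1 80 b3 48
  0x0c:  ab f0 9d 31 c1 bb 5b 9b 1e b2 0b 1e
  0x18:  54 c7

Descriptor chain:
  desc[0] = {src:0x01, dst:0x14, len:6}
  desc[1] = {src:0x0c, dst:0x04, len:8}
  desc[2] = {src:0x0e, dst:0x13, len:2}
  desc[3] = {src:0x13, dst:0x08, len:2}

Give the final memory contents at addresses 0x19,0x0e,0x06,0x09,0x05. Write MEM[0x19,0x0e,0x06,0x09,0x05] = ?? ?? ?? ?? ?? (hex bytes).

D0: mem[0x14..0x19] <- [f6 53 d8 9a fd 11]
D1: mem[0x04..0x0b] <- [ab f0 9d 31 c1 bb 5b 9b]
D2: mem[0x13..0x14] <- [9d 31]
D3: mem[0x08..0x09] <- [9d 31]
query mem[0x19]=0x11, mem[0x0e]=0x9d, mem[0x06]=0x9d, mem[0x09]=0x31, mem[0x05]=0xf0

MEM[0x19,0x0e,0x06,0x09,0x05] = 11 9d 9d 31 f0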